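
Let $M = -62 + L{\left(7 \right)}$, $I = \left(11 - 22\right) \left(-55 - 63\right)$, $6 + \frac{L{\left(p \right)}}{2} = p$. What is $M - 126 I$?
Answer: $-163608$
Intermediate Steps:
$L{\left(p \right)} = -12 + 2 p$
$I = 1298$ ($I = \left(-11\right) \left(-118\right) = 1298$)
$M = -60$ ($M = -62 + \left(-12 + 2 \cdot 7\right) = -62 + \left(-12 + 14\right) = -62 + 2 = -60$)
$M - 126 I = -60 - 163548 = -163608$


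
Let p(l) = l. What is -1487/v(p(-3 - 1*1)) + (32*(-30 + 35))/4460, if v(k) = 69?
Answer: -331049/15387 ≈ -21.515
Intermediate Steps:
-1487/v(p(-3 - 1*1)) + (32*(-30 + 35))/4460 = -1487/69 + (32*(-30 + 35))/4460 = -1487*1/69 + (32*5)*(1/4460) = -1487/69 + 160*(1/4460) = -1487/69 + 8/223 = -331049/15387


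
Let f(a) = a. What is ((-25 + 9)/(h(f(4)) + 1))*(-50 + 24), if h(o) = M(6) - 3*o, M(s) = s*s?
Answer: 416/25 ≈ 16.640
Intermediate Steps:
M(s) = s²
h(o) = 36 - 3*o (h(o) = 6² - 3*o = 36 - 3*o)
((-25 + 9)/(h(f(4)) + 1))*(-50 + 24) = ((-25 + 9)/((36 - 3*4) + 1))*(-50 + 24) = -16/((36 - 12) + 1)*(-26) = -16/(24 + 1)*(-26) = -16/25*(-26) = 416/25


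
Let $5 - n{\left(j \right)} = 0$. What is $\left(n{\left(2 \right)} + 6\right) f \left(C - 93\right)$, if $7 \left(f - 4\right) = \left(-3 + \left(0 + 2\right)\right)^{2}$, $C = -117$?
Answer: $-9570$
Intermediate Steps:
$f = \frac{29}{7}$ ($f = 4 + \frac{\left(-3 + \left(0 + 2\right)\right)^{2}}{7} = 4 + \frac{\left(-3 + 2\right)^{2}}{7} = 4 + \frac{\left(-1\right)^{2}}{7} = 4 + \frac{1}{7} \cdot 1 = 4 + \frac{1}{7} = \frac{29}{7} \approx 4.1429$)
$n{\left(j \right)} = 5$ ($n{\left(j \right)} = 5 - 0 = 5 + 0 = 5$)
$\left(n{\left(2 \right)} + 6\right) f \left(C - 93\right) = \left(5 + 6\right) \frac{29}{7} \left(-117 - 93\right) = 11 \cdot \frac{29}{7} \left(-210\right) = \frac{319}{7} \left(-210\right) = -9570$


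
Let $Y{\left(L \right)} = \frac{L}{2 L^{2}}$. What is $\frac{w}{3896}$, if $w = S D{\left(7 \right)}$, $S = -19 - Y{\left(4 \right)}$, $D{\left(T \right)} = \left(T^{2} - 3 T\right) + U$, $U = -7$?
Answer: $- \frac{3213}{31168} \approx -0.10309$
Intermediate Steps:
$D{\left(T \right)} = -7 + T^{2} - 3 T$ ($D{\left(T \right)} = \left(T^{2} - 3 T\right) - 7 = -7 + T^{2} - 3 T$)
$Y{\left(L \right)} = \frac{1}{2 L}$ ($Y{\left(L \right)} = L \frac{1}{2 L^{2}} = \frac{1}{2 L}$)
$S = - \frac{153}{8}$ ($S = -19 - \frac{1}{2 \cdot 4} = -19 - \frac{1}{2} \cdot \frac{1}{4} = -19 - \frac{1}{8} = - \frac{153}{8} \approx -19.125$)
$w = - \frac{3213}{8}$ ($w = - \frac{153 \left(-7 + 7^{2} - 21\right)}{8} = - \frac{153 \left(-7 + 49 - 21\right)}{8} = \left(- \frac{153}{8}\right) 21 = - \frac{3213}{8} \approx -401.63$)
$\frac{w}{3896} = - \frac{3213}{8 \cdot 3896} = \left(- \frac{3213}{8}\right) \frac{1}{3896} = - \frac{3213}{31168}$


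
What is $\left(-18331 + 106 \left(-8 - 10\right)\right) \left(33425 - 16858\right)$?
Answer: $-335299513$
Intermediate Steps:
$\left(-18331 + 106 \left(-8 - 10\right)\right) \left(33425 - 16858\right) = \left(-18331 + 106 \left(-18\right)\right) 16567 = \left(-18331 - 1908\right) 16567 = \left(-20239\right) 16567 = -335299513$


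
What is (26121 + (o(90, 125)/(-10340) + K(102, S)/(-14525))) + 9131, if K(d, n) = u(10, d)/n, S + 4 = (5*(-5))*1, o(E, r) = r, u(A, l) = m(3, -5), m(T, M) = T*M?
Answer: 6141554089991/174218660 ≈ 35252.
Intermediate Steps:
m(T, M) = M*T
u(A, l) = -15 (u(A, l) = -5*3 = -15)
S = -29 (S = -4 + (5*(-5))*1 = -4 - 25*1 = -4 - 25 = -29)
K(d, n) = -15/n
(26121 + (o(90, 125)/(-10340) + K(102, S)/(-14525))) + 9131 = (26121 + (125/(-10340) - 15/(-29)/(-14525))) + 9131 = (26121 + (125*(-1/10340) - 15*(-1/29)*(-1/14525))) + 9131 = (26121 + (-25/2068 + (15/29)*(-1/14525))) + 9131 = (26121 + (-25/2068 - 3/84245)) + 9131 = (26121 - 2112329/174218660) + 9131 = 4550763505531/174218660 + 9131 = 6141554089991/174218660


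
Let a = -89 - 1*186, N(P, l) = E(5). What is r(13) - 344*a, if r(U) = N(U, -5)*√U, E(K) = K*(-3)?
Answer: 94600 - 15*√13 ≈ 94546.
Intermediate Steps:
E(K) = -3*K
N(P, l) = -15 (N(P, l) = -3*5 = -15)
a = -275 (a = -89 - 186 = -275)
r(U) = -15*√U
r(13) - 344*a = -15*√13 - 344*(-275) = -15*√13 + 94600 = 94600 - 15*√13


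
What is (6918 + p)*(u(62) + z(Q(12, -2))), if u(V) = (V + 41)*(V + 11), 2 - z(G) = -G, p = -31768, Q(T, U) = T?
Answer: -187195050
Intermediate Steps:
z(G) = 2 + G (z(G) = 2 - (-1)*G = 2 + G)
u(V) = (11 + V)*(41 + V) (u(V) = (41 + V)*(11 + V) = (11 + V)*(41 + V))
(6918 + p)*(u(62) + z(Q(12, -2))) = (6918 - 31768)*((451 + 62² + 52*62) + (2 + 12)) = -24850*((451 + 3844 + 3224) + 14) = -24850*(7519 + 14) = -24850*7533 = -187195050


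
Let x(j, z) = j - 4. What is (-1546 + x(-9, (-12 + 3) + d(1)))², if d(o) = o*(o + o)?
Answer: 2430481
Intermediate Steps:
d(o) = 2*o² (d(o) = o*(2*o) = 2*o²)
x(j, z) = -4 + j
(-1546 + x(-9, (-12 + 3) + d(1)))² = (-1546 + (-4 - 9))² = (-1546 - 13)² = (-1559)² = 2430481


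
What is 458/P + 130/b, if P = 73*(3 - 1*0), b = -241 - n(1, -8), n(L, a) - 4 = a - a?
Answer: 16748/10731 ≈ 1.5607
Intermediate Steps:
n(L, a) = 4 (n(L, a) = 4 + (a - a) = 4 + 0 = 4)
b = -245 (b = -241 - 1*4 = -241 - 4 = -245)
P = 219 (P = 73*(3 + 0) = 73*3 = 219)
458/P + 130/b = 458/219 + 130/(-245) = 458*(1/219) + 130*(-1/245) = 458/219 - 26/49 = 16748/10731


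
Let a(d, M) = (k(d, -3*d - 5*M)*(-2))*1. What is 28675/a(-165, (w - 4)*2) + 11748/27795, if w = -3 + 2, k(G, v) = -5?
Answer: 53142607/18530 ≈ 2867.9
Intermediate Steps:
w = -1
a(d, M) = 10 (a(d, M) = -5*(-2)*1 = 10*1 = 10)
28675/a(-165, (w - 4)*2) + 11748/27795 = 28675/10 + 11748/27795 = 28675*(⅒) + 11748*(1/27795) = 5735/2 + 3916/9265 = 53142607/18530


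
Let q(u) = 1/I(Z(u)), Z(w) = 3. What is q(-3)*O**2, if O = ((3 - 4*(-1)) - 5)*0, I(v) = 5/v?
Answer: 0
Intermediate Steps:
O = 0 (O = ((3 + 4) - 5)*0 = (7 - 5)*0 = 2*0 = 0)
q(u) = 3/5 (q(u) = 1/(5/3) = 3/5)
q(-3)*O**2 = (3/5)*0**2 = (3/5)*0 = 0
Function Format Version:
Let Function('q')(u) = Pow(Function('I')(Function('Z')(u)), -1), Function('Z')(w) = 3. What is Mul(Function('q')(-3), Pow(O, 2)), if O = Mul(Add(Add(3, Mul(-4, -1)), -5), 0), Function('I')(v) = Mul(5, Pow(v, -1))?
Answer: 0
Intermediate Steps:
O = 0 (O = Mul(Add(Add(3, 4), -5), 0) = Mul(Add(7, -5), 0) = Mul(2, 0) = 0)
Function('q')(u) = Rational(3, 5) (Function('q')(u) = Pow(Mul(5, Pow(3, -1)), -1) = Pow(Mul(5, Rational(1, 3)), -1) = Pow(Rational(5, 3), -1) = Rational(3, 5))
Mul(Function('q')(-3), Pow(O, 2)) = Mul(Rational(3, 5), Pow(0, 2)) = Mul(Rational(3, 5), 0) = 0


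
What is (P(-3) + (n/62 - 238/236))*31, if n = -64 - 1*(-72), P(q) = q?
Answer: -14191/118 ≈ -120.26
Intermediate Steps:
n = 8 (n = -64 + 72 = 8)
(P(-3) + (n/62 - 238/236))*31 = (-3 + (8/62 - 238/236))*31 = (-3 + (8*(1/62) - 238*1/236))*31 = (-3 + (4/31 - 119/118))*31 = (-3 - 3217/3658)*31 = -14191/3658*31 = -14191/118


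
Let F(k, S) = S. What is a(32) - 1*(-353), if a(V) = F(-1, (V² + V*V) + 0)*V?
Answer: 65889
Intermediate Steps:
a(V) = 2*V³ (a(V) = ((V² + V*V) + 0)*V = ((V² + V²) + 0)*V = (2*V² + 0)*V = (2*V²)*V = 2*V³)
a(32) - 1*(-353) = 2*32³ - 1*(-353) = 2*32768 + 353 = 65536 + 353 = 65889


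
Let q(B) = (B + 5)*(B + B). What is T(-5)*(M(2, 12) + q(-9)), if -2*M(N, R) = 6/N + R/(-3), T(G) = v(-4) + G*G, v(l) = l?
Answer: 3045/2 ≈ 1522.5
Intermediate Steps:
q(B) = 2*B*(5 + B) (q(B) = (5 + B)*(2*B) = 2*B*(5 + B))
T(G) = -4 + G² (T(G) = -4 + G*G = -4 + G²)
M(N, R) = -3/N + R/6 (M(N, R) = -(6/N + R/(-3))/2 = -(6/N + R*(-⅓))/2 = -(6/N - R/3)/2 = -3/N + R/6)
T(-5)*(M(2, 12) + q(-9)) = (-4 + (-5)²)*((-3/2 + (⅙)*12) + 2*(-9)*(5 - 9)) = (-4 + 25)*((-3*½ + 2) + 2*(-9)*(-4)) = 21*((-3/2 + 2) + 72) = 21*(½ + 72) = 21*(145/2) = 3045/2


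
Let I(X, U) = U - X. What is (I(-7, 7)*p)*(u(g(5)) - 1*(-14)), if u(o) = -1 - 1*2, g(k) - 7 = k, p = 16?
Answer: 2464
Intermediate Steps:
g(k) = 7 + k
u(o) = -3 (u(o) = -1 - 2 = -3)
(I(-7, 7)*p)*(u(g(5)) - 1*(-14)) = ((7 - 1*(-7))*16)*(-3 - 1*(-14)) = ((7 + 7)*16)*(-3 + 14) = (14*16)*11 = 224*11 = 2464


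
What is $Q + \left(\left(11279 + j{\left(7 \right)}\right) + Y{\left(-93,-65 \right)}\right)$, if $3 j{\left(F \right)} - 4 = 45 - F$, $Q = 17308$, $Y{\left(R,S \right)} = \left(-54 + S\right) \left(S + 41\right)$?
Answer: $31457$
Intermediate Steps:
$Y{\left(R,S \right)} = \left(-54 + S\right) \left(41 + S\right)$
$j{\left(F \right)} = \frac{49}{3} - \frac{F}{3}$ ($j{\left(F \right)} = \frac{4}{3} + \frac{45 - F}{3} = \frac{4}{3} - \left(-15 + \frac{F}{3}\right) = \frac{49}{3} - \frac{F}{3}$)
$Q + \left(\left(11279 + j{\left(7 \right)}\right) + Y{\left(-93,-65 \right)}\right) = 17308 + \left(\left(11279 + \left(\frac{49}{3} - \frac{7}{3}\right)\right) - \left(1369 - 4225\right)\right) = 17308 + \left(\left(11279 + \left(\frac{49}{3} - \frac{7}{3}\right)\right) + \left(-2214 + 4225 + 845\right)\right) = 17308 + \left(\left(11279 + 14\right) + 2856\right) = 17308 + \left(11293 + 2856\right) = 17308 + 14149 = 31457$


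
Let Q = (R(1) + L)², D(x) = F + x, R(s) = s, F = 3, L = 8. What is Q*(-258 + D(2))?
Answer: -20493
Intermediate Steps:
D(x) = 3 + x
Q = 81 (Q = (1 + 8)² = 9² = 81)
Q*(-258 + D(2)) = 81*(-258 + (3 + 2)) = 81*(-258 + 5) = 81*(-253) = -20493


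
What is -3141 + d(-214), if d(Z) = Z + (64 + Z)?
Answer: -3505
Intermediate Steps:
d(Z) = 64 + 2*Z
-3141 + d(-214) = -3141 + (64 + 2*(-214)) = -3141 + (64 - 428) = -3141 - 364 = -3505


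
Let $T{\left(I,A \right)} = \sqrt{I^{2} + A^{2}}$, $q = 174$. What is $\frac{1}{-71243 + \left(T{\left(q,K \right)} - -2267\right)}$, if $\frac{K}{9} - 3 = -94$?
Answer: $- \frac{7664}{528554171} - \frac{\sqrt{77893}}{1585662513} \approx -1.4676 \cdot 10^{-5}$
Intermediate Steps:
$K = -819$ ($K = 27 + 9 \left(-94\right) = 27 - 846 = -819$)
$T{\left(I,A \right)} = \sqrt{A^{2} + I^{2}}$
$\frac{1}{-71243 + \left(T{\left(q,K \right)} - -2267\right)} = \frac{1}{-71243 + \left(\sqrt{\left(-819\right)^{2} + 174^{2}} - -2267\right)} = \frac{1}{-71243 + \left(\sqrt{670761 + 30276} + 2267\right)} = \frac{1}{-71243 + \left(\sqrt{701037} + 2267\right)} = \frac{1}{-71243 + \left(3 \sqrt{77893} + 2267\right)} = \frac{1}{-71243 + \left(2267 + 3 \sqrt{77893}\right)} = \frac{1}{-68976 + 3 \sqrt{77893}}$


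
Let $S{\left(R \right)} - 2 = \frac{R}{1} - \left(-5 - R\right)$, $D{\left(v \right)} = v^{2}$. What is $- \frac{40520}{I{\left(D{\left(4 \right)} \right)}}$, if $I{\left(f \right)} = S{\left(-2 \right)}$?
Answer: $- \frac{40520}{3} \approx -13507.0$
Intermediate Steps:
$S{\left(R \right)} = 7 + 2 R$ ($S{\left(R \right)} = 2 - \left(-5 - R - \frac{R}{1}\right) = 2 + \left(R 1 + \left(5 + R\right)\right) = 2 + \left(R + \left(5 + R\right)\right) = 2 + \left(5 + 2 R\right) = 7 + 2 R$)
$I{\left(f \right)} = 3$ ($I{\left(f \right)} = 7 + 2 \left(-2\right) = 7 - 4 = 3$)
$- \frac{40520}{I{\left(D{\left(4 \right)} \right)}} = - \frac{40520}{3}$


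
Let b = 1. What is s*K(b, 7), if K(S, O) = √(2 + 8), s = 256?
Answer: 256*√10 ≈ 809.54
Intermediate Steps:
K(S, O) = √10
s*K(b, 7) = 256*√10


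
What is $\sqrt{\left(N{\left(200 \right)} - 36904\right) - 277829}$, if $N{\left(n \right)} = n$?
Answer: $i \sqrt{314533} \approx 560.83 i$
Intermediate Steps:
$\sqrt{\left(N{\left(200 \right)} - 36904\right) - 277829} = \sqrt{\left(200 - 36904\right) - 277829} = \sqrt{-36704 - 277829} = \sqrt{-314533} = i \sqrt{314533}$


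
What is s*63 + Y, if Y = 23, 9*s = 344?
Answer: 2431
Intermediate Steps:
s = 344/9 (s = (⅑)*344 = 344/9 ≈ 38.222)
s*63 + Y = (344/9)*63 + 23 = 2408 + 23 = 2431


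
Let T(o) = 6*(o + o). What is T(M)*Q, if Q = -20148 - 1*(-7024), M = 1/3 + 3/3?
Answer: -209984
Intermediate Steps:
M = 4/3 (M = 1*(⅓) + 3*(⅓) = ⅓ + 1 = 4/3 ≈ 1.3333)
T(o) = 12*o (T(o) = 6*(2*o) = 12*o)
Q = -13124 (Q = -20148 + 7024 = -13124)
T(M)*Q = (12*(4/3))*(-13124) = 16*(-13124) = -209984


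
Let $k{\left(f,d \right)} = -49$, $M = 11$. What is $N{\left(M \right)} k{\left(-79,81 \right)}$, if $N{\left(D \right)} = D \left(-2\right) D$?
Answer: $11858$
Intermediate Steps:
$N{\left(D \right)} = - 2 D^{2}$ ($N{\left(D \right)} = - 2 D D = - 2 D^{2}$)
$N{\left(M \right)} k{\left(-79,81 \right)} = - 2 \cdot 11^{2} \left(-49\right) = \left(-2\right) 121 \left(-49\right) = \left(-242\right) \left(-49\right) = 11858$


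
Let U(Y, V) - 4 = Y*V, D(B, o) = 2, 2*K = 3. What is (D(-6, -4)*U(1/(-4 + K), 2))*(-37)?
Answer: -1184/5 ≈ -236.80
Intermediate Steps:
K = 3/2 (K = (1/2)*3 = 3/2 ≈ 1.5000)
U(Y, V) = 4 + V*Y (U(Y, V) = 4 + Y*V = 4 + V*Y)
(D(-6, -4)*U(1/(-4 + K), 2))*(-37) = (2*(4 + 2/(-4 + 3/2)))*(-37) = (2*(4 + 2/(-5/2)))*(-37) = (2*(4 + 2*(-2/5)))*(-37) = (2*(4 - 4/5))*(-37) = (2*(16/5))*(-37) = (32/5)*(-37) = -1184/5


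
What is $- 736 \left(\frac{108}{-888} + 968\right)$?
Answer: $- \frac{26357264}{37} \approx -7.1236 \cdot 10^{5}$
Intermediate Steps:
$- 736 \left(\frac{108}{-888} + 968\right) = - 736 \left(108 \left(- \frac{1}{888}\right) + 968\right) = - 736 \left(- \frac{9}{74} + 968\right) = \left(-736\right) \frac{71623}{74} = - \frac{26357264}{37}$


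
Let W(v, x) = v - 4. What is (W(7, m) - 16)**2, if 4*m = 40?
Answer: 169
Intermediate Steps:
m = 10 (m = (1/4)*40 = 10)
W(v, x) = -4 + v
(W(7, m) - 16)**2 = ((-4 + 7) - 16)**2 = (3 - 16)**2 = (-13)**2 = 169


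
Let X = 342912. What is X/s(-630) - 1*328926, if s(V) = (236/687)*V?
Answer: -682504142/2065 ≈ -3.3051e+5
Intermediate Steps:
s(V) = 236*V/687 (s(V) = (236*(1/687))*V = 236*V/687)
X/s(-630) - 1*328926 = 342912/(((236/687)*(-630))) - 1*328926 = 342912/(-49560/229) - 328926 = 342912*(-229/49560) - 328926 = -3271952/2065 - 328926 = -682504142/2065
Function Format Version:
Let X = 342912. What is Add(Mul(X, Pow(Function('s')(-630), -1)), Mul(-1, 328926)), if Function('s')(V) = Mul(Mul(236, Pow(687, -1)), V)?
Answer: Rational(-682504142, 2065) ≈ -3.3051e+5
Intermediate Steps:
Function('s')(V) = Mul(Rational(236, 687), V) (Function('s')(V) = Mul(Mul(236, Rational(1, 687)), V) = Mul(Rational(236, 687), V))
Add(Mul(X, Pow(Function('s')(-630), -1)), Mul(-1, 328926)) = Add(Mul(342912, Pow(Mul(Rational(236, 687), -630), -1)), Mul(-1, 328926)) = Add(Mul(342912, Pow(Rational(-49560, 229), -1)), -328926) = Add(Mul(342912, Rational(-229, 49560)), -328926) = Add(Rational(-3271952, 2065), -328926) = Rational(-682504142, 2065)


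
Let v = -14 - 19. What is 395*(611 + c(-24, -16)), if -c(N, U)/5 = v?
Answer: 306520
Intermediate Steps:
v = -33
c(N, U) = 165 (c(N, U) = -5*(-33) = 165)
395*(611 + c(-24, -16)) = 395*(611 + 165) = 395*776 = 306520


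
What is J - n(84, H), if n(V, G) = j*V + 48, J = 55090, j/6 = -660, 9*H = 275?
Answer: 387682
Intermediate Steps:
H = 275/9 (H = (⅑)*275 = 275/9 ≈ 30.556)
j = -3960 (j = 6*(-660) = -3960)
n(V, G) = 48 - 3960*V (n(V, G) = -3960*V + 48 = 48 - 3960*V)
J - n(84, H) = 55090 - (48 - 3960*84) = 55090 - (48 - 332640) = 55090 - 1*(-332592) = 55090 + 332592 = 387682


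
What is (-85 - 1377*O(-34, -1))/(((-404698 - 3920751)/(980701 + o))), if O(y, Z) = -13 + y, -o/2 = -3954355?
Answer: -574558190574/4325449 ≈ -1.3283e+5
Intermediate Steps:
o = 7908710 (o = -2*(-3954355) = 7908710)
(-85 - 1377*O(-34, -1))/(((-404698 - 3920751)/(980701 + o))) = (-85 - 1377*(-13 - 34))/(((-404698 - 3920751)/(980701 + 7908710))) = (-85 - 1377*(-47))/((-4325449/8889411)) = (-85 + 64719)/((-4325449*1/8889411)) = 64634/(-4325449/8889411) = 64634*(-8889411/4325449) = -574558190574/4325449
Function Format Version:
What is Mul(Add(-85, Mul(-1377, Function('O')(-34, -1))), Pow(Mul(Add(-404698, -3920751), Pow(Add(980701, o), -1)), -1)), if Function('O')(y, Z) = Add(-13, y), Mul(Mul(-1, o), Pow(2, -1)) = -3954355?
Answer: Rational(-574558190574, 4325449) ≈ -1.3283e+5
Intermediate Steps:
o = 7908710 (o = Mul(-2, -3954355) = 7908710)
Mul(Add(-85, Mul(-1377, Function('O')(-34, -1))), Pow(Mul(Add(-404698, -3920751), Pow(Add(980701, o), -1)), -1)) = Mul(Add(-85, Mul(-1377, Add(-13, -34))), Pow(Mul(Add(-404698, -3920751), Pow(Add(980701, 7908710), -1)), -1)) = Mul(Add(-85, Mul(-1377, -47)), Pow(Mul(-4325449, Pow(8889411, -1)), -1)) = Mul(Add(-85, 64719), Pow(Mul(-4325449, Rational(1, 8889411)), -1)) = Mul(64634, Pow(Rational(-4325449, 8889411), -1)) = Mul(64634, Rational(-8889411, 4325449)) = Rational(-574558190574, 4325449)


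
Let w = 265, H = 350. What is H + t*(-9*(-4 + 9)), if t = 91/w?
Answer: 17731/53 ≈ 334.55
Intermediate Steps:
t = 91/265 ≈ 0.34340
H + t*(-9*(-4 + 9)) = 350 + 91*(-9*(-4 + 9))/265 = 350 + 91*(-9*5)/265 = 350 + (91/265)*(-45) = 350 - 819/53 = 17731/53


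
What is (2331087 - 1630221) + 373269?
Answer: 1074135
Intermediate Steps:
(2331087 - 1630221) + 373269 = 700866 + 373269 = 1074135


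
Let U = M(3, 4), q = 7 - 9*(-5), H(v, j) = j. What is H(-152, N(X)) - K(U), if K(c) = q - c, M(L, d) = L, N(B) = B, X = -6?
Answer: -55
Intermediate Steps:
q = 52 (q = 7 - 1*(-45) = 7 + 45 = 52)
U = 3
K(c) = 52 - c
H(-152, N(X)) - K(U) = -6 - (52 - 1*3) = -6 - (52 - 3) = -6 - 1*49 = -6 - 49 = -55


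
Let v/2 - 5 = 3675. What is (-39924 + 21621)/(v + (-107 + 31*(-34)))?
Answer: -18303/6199 ≈ -2.9526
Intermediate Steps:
v = 7360 (v = 10 + 2*3675 = 10 + 7350 = 7360)
(-39924 + 21621)/(v + (-107 + 31*(-34))) = (-39924 + 21621)/(7360 + (-107 + 31*(-34))) = -18303/(7360 + (-107 - 1054)) = -18303/(7360 - 1161) = -18303/6199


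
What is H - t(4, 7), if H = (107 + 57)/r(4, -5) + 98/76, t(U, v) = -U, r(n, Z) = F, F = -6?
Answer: -2513/114 ≈ -22.044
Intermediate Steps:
r(n, Z) = -6
H = -2969/114 (H = (107 + 57)/(-6) + 98/76 = 164*(-⅙) + 98*(1/76) = -82/3 + 49/38 = -2969/114 ≈ -26.044)
H - t(4, 7) = -2969/114 - (-1)*4 = -2969/114 - 1*(-4) = -2969/114 + 4 = -2513/114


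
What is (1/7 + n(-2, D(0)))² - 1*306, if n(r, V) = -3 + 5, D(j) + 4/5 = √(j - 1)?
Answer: -14769/49 ≈ -301.41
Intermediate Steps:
D(j) = -⅘ + √(-1 + j) (D(j) = -⅘ + √(j - 1) = -⅘ + √(-1 + j))
n(r, V) = 2
(1/7 + n(-2, D(0)))² - 1*306 = (1/7 + 2)² - 1*306 = (⅐ + 2)² - 306 = (15/7)² - 306 = 225/49 - 306 = -14769/49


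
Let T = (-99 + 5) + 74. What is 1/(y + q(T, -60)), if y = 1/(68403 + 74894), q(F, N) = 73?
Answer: 143297/10460682 ≈ 0.013699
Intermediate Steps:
T = -20 (T = -94 + 74 = -20)
y = 1/143297 ≈ 6.9785e-6
1/(y + q(T, -60)) = 1/(1/143297 + 73) = 1/(10460682/143297) = 143297/10460682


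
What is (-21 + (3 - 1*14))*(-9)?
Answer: 288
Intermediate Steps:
(-21 + (3 - 1*14))*(-9) = (-21 + (3 - 14))*(-9) = (-21 - 11)*(-9) = -32*(-9) = 288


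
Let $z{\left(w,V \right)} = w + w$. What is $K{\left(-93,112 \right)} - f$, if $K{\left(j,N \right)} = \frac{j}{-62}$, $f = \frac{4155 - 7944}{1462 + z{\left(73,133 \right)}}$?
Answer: $\frac{2067}{536} \approx 3.8563$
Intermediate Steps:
$z{\left(w,V \right)} = 2 w$
$f = - \frac{1263}{536}$ ($f = \frac{4155 - 7944}{1462 + 2 \cdot 73} = - \frac{3789}{1462 + 146} = - \frac{3789}{1608} = \left(-3789\right) \frac{1}{1608} = - \frac{1263}{536} \approx -2.3563$)
$K{\left(j,N \right)} = - \frac{j}{62}$ ($K{\left(j,N \right)} = j \left(- \frac{1}{62}\right) = - \frac{j}{62}$)
$K{\left(-93,112 \right)} - f = \left(- \frac{1}{62}\right) \left(-93\right) - - \frac{1263}{536} = \frac{3}{2} + \frac{1263}{536} = \frac{2067}{536}$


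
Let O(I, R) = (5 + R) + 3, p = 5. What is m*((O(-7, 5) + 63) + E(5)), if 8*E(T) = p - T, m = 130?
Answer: 9880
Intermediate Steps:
O(I, R) = 8 + R
E(T) = 5/8 - T/8 (E(T) = (5 - T)/8 = 5/8 - T/8)
m*((O(-7, 5) + 63) + E(5)) = 130*(((8 + 5) + 63) + (5/8 - 1/8*5)) = 130*((13 + 63) + (5/8 - 5/8)) = 130*(76 + 0) = 130*76 = 9880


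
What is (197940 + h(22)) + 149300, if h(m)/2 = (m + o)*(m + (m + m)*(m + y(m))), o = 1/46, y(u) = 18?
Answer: 9791686/23 ≈ 4.2573e+5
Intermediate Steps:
o = 1/46 ≈ 0.021739
h(m) = 2*(1/46 + m)*(m + 2*m*(18 + m)) (h(m) = 2*((m + 1/46)*(m + (m + m)*(m + 18))) = 2*((1/46 + m)*(m + (2*m)*(18 + m))) = 2*((1/46 + m)*(m + 2*m*(18 + m))) = 2*(1/46 + m)*(m + 2*m*(18 + m)))
(197940 + h(22)) + 149300 = (197940 + (1/23)*22*(37 + 92*22² + 1704*22)) + 149300 = (197940 + (1/23)*22*(37 + 92*484 + 37488)) + 149300 = (197940 + (1/23)*22*(37 + 44528 + 37488)) + 149300 = (197940 + (1/23)*22*82053) + 149300 = (197940 + 1805166/23) + 149300 = 6357786/23 + 149300 = 9791686/23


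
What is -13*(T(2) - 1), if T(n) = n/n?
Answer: 0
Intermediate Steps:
T(n) = 1
-13*(T(2) - 1) = -13*(1 - 1) = -13*0 = 0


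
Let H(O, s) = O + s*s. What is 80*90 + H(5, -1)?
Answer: 7206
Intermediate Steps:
H(O, s) = O + s²
80*90 + H(5, -1) = 80*90 + (5 + (-1)²) = 7200 + (5 + 1) = 7200 + 6 = 7206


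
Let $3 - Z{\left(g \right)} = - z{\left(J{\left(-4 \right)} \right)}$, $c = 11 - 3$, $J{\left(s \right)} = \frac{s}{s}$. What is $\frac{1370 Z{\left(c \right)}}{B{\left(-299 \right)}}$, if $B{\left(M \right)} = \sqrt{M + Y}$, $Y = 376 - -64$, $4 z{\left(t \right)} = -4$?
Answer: $\frac{2740 \sqrt{141}}{141} \approx 230.75$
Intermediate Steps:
$J{\left(s \right)} = 1$
$z{\left(t \right)} = -1$ ($z{\left(t \right)} = \frac{1}{4} \left(-4\right) = -1$)
$c = 8$ ($c = 11 - 3 = 8$)
$Z{\left(g \right)} = 2$ ($Z{\left(g \right)} = 3 - \left(-1\right) \left(-1\right) = 3 - 1 = 2$)
$Y = 440$ ($Y = 376 + 64 = 440$)
$B{\left(M \right)} = \sqrt{440 + M}$ ($B{\left(M \right)} = \sqrt{M + 440} = \sqrt{440 + M}$)
$\frac{1370 Z{\left(c \right)}}{B{\left(-299 \right)}} = \frac{1370 \cdot 2}{\sqrt{440 - 299}} = \frac{2740}{\sqrt{141}} = 2740 \frac{\sqrt{141}}{141} = \frac{2740 \sqrt{141}}{141}$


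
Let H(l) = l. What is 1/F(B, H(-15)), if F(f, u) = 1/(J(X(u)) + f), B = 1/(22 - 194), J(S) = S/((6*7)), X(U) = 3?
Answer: 79/1204 ≈ 0.065615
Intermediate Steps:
J(S) = S/42
B = -1/172 (B = 1/(-172) = -1/172 ≈ -0.0058140)
F(f, u) = 1/(1/14 + f) (F(f, u) = 1/((1/42)*3 + f) = 1/(1/14 + f))
1/F(B, H(-15)) = 1/(14/(1 + 14*(-1/172))) = 1/(14/(1 - 7/86)) = 1/(14/(79/86)) = 1/(14*(86/79)) = 1/(1204/79) = 79/1204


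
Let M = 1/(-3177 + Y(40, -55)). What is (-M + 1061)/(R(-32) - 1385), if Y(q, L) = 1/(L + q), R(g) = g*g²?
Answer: -50563031/1627595368 ≈ -0.031066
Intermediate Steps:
R(g) = g³
M = -15/47656 (M = 1/(-3177 + 1/(-55 + 40)) = 1/(-3177 + 1/(-15)) = 1/(-3177 - 1/15) = 1/(-47656/15) = -15/47656 ≈ -0.00031476)
(-M + 1061)/(R(-32) - 1385) = (-1*(-15/47656) + 1061)/((-32)³ - 1385) = (15/47656 + 1061)/(-32768 - 1385) = (50563031/47656)/(-34153) = (50563031/47656)*(-1/34153) = -50563031/1627595368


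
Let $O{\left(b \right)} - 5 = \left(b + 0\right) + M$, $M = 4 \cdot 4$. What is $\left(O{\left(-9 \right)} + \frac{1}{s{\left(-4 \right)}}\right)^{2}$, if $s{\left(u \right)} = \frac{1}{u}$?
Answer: $64$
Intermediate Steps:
$M = 16$
$O{\left(b \right)} = 21 + b$ ($O{\left(b \right)} = 5 + \left(\left(b + 0\right) + 16\right) = 5 + \left(b + 16\right) = 5 + \left(16 + b\right) = 21 + b$)
$\left(O{\left(-9 \right)} + \frac{1}{s{\left(-4 \right)}}\right)^{2} = \left(\left(21 - 9\right) + \frac{1}{\frac{1}{-4}}\right)^{2} = \left(12 + \frac{1}{- \frac{1}{4}}\right)^{2} = \left(12 - 4\right)^{2} = 8^{2} = 64$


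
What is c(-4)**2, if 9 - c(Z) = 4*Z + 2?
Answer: 529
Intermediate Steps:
c(Z) = 7 - 4*Z (c(Z) = 9 - (4*Z + 2) = 9 - (2 + 4*Z) = 9 + (-2 - 4*Z) = 7 - 4*Z)
c(-4)**2 = (7 - 4*(-4))**2 = (7 + 16)**2 = 23**2 = 529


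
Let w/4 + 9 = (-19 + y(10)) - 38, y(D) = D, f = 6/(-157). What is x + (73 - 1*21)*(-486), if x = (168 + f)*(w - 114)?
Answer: -12880764/157 ≈ -82043.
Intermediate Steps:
f = -6/157 (f = 6*(-1/157) = -6/157 ≈ -0.038217)
w = -224 (w = -36 + 4*((-19 + 10) - 38) = -36 + 4*(-9 - 38) = -36 + 4*(-47) = -36 - 188 = -224)
x = -8913060/157 (x = (168 - 6/157)*(-224 - 114) = (26370/157)*(-338) = -8913060/157 ≈ -56771.)
x + (73 - 1*21)*(-486) = -8913060/157 + (73 - 1*21)*(-486) = -8913060/157 + (73 - 21)*(-486) = -8913060/157 + 52*(-486) = -8913060/157 - 25272 = -12880764/157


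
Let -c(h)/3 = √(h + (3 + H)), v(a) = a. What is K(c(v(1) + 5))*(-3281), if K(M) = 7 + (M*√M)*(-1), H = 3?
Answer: -22967 - 59058*I*√2*3^(¼) ≈ -22967.0 - 1.0992e+5*I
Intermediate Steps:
c(h) = -3*√(6 + h) (c(h) = -3*√(h + (3 + 3)) = -3*√(h + 6) = -3*√(6 + h))
K(M) = 7 - M^(3/2) (K(M) = 7 + M^(3/2)*(-1) = 7 - M^(3/2))
K(c(v(1) + 5))*(-3281) = (7 - (-3*√(6 + (1 + 5)))^(3/2))*(-3281) = (7 - (-3*√(6 + 6))^(3/2))*(-3281) = (7 - (-6*√3)^(3/2))*(-3281) = (7 - (-18)*I*√2*3^(¼))*(-3281) = (7 + 18*I*√2*3^(¼))*(-3281) = -22967 - 59058*I*√2*3^(¼)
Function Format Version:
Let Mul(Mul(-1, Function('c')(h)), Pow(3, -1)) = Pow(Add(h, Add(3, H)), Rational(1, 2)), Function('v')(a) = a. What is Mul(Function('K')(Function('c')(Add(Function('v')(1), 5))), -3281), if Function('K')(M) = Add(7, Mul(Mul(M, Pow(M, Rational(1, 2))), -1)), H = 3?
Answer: Add(-22967, Mul(-59058, I, Pow(2, Rational(1, 2)), Pow(3, Rational(1, 4)))) ≈ Add(-22967., Mul(-1.0992e+5, I))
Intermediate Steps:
Function('c')(h) = Mul(-3, Pow(Add(6, h), Rational(1, 2))) (Function('c')(h) = Mul(-3, Pow(Add(h, Add(3, 3)), Rational(1, 2))) = Mul(-3, Pow(Add(h, 6), Rational(1, 2))) = Mul(-3, Pow(Add(6, h), Rational(1, 2))))
Function('K')(M) = Add(7, Mul(-1, Pow(M, Rational(3, 2)))) (Function('K')(M) = Add(7, Mul(Pow(M, Rational(3, 2)), -1)) = Add(7, Mul(-1, Pow(M, Rational(3, 2)))))
Mul(Function('K')(Function('c')(Add(Function('v')(1), 5))), -3281) = Mul(Add(7, Mul(-1, Pow(Mul(-3, Pow(Add(6, Add(1, 5)), Rational(1, 2))), Rational(3, 2)))), -3281) = Mul(Add(7, Mul(-1, Pow(Mul(-3, Pow(Add(6, 6), Rational(1, 2))), Rational(3, 2)))), -3281) = Mul(Add(7, Mul(-1, Pow(Mul(-3, Pow(12, Rational(1, 2))), Rational(3, 2)))), -3281) = Mul(Add(7, Mul(-1, Pow(Mul(-3, Mul(2, Pow(3, Rational(1, 2)))), Rational(3, 2)))), -3281) = Mul(Add(7, Mul(-1, Pow(Mul(-6, Pow(3, Rational(1, 2))), Rational(3, 2)))), -3281) = Mul(Add(7, Mul(-1, Mul(-18, I, Pow(2, Rational(1, 2)), Pow(3, Rational(1, 4))))), -3281) = Mul(Add(7, Mul(18, I, Pow(2, Rational(1, 2)), Pow(3, Rational(1, 4)))), -3281) = Add(-22967, Mul(-59058, I, Pow(2, Rational(1, 2)), Pow(3, Rational(1, 4))))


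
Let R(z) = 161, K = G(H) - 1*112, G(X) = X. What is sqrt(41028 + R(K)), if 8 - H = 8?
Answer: sqrt(41189) ≈ 202.95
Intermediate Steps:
H = 0 (H = 8 - 1*8 = 8 - 8 = 0)
K = -112 (K = 0 - 1*112 = 0 - 112 = -112)
sqrt(41028 + R(K)) = sqrt(41028 + 161) = sqrt(41189)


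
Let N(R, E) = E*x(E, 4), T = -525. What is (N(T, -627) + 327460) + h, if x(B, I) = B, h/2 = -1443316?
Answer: -2166043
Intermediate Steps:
h = -2886632 (h = 2*(-1443316) = -2886632)
N(R, E) = E² (N(R, E) = E*E = E²)
(N(T, -627) + 327460) + h = ((-627)² + 327460) - 2886632 = (393129 + 327460) - 2886632 = 720589 - 2886632 = -2166043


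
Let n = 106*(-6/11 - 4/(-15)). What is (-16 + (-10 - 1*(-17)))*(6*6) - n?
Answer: -48584/165 ≈ -294.45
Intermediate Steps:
n = -4876/165 (n = 106*(-6*1/11 - 4*(-1/15)) = 106*(-6/11 + 4/15) = 106*(-46/165) = -4876/165 ≈ -29.552)
(-16 + (-10 - 1*(-17)))*(6*6) - n = (-16 + (-10 - 1*(-17)))*(6*6) - 1*(-4876/165) = (-16 + (-10 + 17))*36 + 4876/165 = (-16 + 7)*36 + 4876/165 = -9*36 + 4876/165 = -324 + 4876/165 = -48584/165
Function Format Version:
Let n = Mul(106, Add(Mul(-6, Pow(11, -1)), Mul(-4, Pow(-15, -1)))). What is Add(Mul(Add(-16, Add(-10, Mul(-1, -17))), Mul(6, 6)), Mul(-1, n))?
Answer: Rational(-48584, 165) ≈ -294.45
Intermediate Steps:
n = Rational(-4876, 165) (n = Mul(106, Add(Mul(-6, Rational(1, 11)), Mul(-4, Rational(-1, 15)))) = Mul(106, Add(Rational(-6, 11), Rational(4, 15))) = Mul(106, Rational(-46, 165)) = Rational(-4876, 165) ≈ -29.552)
Add(Mul(Add(-16, Add(-10, Mul(-1, -17))), Mul(6, 6)), Mul(-1, n)) = Add(Mul(Add(-16, Add(-10, Mul(-1, -17))), Mul(6, 6)), Mul(-1, Rational(-4876, 165))) = Add(Mul(Add(-16, Add(-10, 17)), 36), Rational(4876, 165)) = Add(Mul(Add(-16, 7), 36), Rational(4876, 165)) = Add(Mul(-9, 36), Rational(4876, 165)) = Add(-324, Rational(4876, 165)) = Rational(-48584, 165)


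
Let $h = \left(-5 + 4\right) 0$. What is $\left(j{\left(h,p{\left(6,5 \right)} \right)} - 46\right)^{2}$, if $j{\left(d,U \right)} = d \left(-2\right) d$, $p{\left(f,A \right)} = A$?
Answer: $2116$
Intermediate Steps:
$h = 0$ ($h = \left(-1\right) 0 = 0$)
$j{\left(d,U \right)} = - 2 d^{2}$ ($j{\left(d,U \right)} = - 2 d d = - 2 d^{2}$)
$\left(j{\left(h,p{\left(6,5 \right)} \right)} - 46\right)^{2} = \left(- 2 \cdot 0^{2} - 46\right)^{2} = \left(\left(-2\right) 0 - 46\right)^{2} = \left(0 - 46\right)^{2} = \left(-46\right)^{2} = 2116$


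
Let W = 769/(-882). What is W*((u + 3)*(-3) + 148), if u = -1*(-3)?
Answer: -49985/441 ≈ -113.34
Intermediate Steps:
W = -769/882 (W = 769*(-1/882) = -769/882 ≈ -0.87188)
u = 3
W*((u + 3)*(-3) + 148) = -769*((3 + 3)*(-3) + 148)/882 = -769*(6*(-3) + 148)/882 = -769*(-18 + 148)/882 = -769/882*130 = -49985/441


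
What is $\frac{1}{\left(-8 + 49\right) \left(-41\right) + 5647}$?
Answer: $\frac{1}{3966} \approx 0.00025214$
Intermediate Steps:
$\frac{1}{\left(-8 + 49\right) \left(-41\right) + 5647} = \frac{1}{41 \left(-41\right) + 5647} = \frac{1}{-1681 + 5647} = \frac{1}{3966}$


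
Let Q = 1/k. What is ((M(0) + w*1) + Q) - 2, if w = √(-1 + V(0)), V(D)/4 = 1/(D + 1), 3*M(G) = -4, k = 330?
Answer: -1099/330 + √3 ≈ -1.5983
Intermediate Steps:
M(G) = -4/3 (M(G) = (⅓)*(-4) = -4/3)
V(D) = 4/(1 + D) (V(D) = 4/(D + 1) = 4/(1 + D))
Q = 1/330 ≈ 0.0030303
w = √3 (w = √(-1 + 4/(1 + 0)) = √(-1 + 4/1) = √(-1 + 4*1) = √(-1 + 4) = √3 ≈ 1.7320)
((M(0) + w*1) + Q) - 2 = ((-4/3 + √3*1) + 1/330) - 2 = ((-4/3 + √3) + 1/330) - 2 = (-439/330 + √3) - 2 = -1099/330 + √3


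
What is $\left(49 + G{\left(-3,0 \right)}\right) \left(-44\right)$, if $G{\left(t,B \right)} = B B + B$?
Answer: $-2156$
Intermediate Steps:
$G{\left(t,B \right)} = B + B^{2}$ ($G{\left(t,B \right)} = B^{2} + B = B + B^{2}$)
$\left(49 + G{\left(-3,0 \right)}\right) \left(-44\right) = \left(49 + 0 \left(1 + 0\right)\right) \left(-44\right) = \left(49 + 0 \cdot 1\right) \left(-44\right) = \left(49 + 0\right) \left(-44\right) = 49 \left(-44\right) = -2156$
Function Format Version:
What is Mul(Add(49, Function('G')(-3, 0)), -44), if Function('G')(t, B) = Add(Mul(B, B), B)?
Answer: -2156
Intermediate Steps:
Function('G')(t, B) = Add(B, Pow(B, 2)) (Function('G')(t, B) = Add(Pow(B, 2), B) = Add(B, Pow(B, 2)))
Mul(Add(49, Function('G')(-3, 0)), -44) = Mul(Add(49, Mul(0, Add(1, 0))), -44) = Mul(Add(49, Mul(0, 1)), -44) = Mul(Add(49, 0), -44) = Mul(49, -44) = -2156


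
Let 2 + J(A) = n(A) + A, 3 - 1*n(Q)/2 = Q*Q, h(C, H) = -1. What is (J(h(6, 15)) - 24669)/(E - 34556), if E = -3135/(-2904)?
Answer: 2170784/3040833 ≈ 0.71388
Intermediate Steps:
n(Q) = 6 - 2*Q² (n(Q) = 6 - 2*Q*Q = 6 - 2*Q²)
E = 95/88 (E = -3135*(-1/2904) = 95/88 ≈ 1.0795)
J(A) = 4 + A - 2*A² (J(A) = -2 + ((6 - 2*A²) + A) = -2 + (6 + A - 2*A²) = 4 + A - 2*A²)
(J(h(6, 15)) - 24669)/(E - 34556) = ((4 - 1 - 2*(-1)²) - 24669)/(95/88 - 34556) = ((4 - 1 - 2*1) - 24669)/(-3040833/88) = ((4 - 1 - 2) - 24669)*(-88/3040833) = (1 - 24669)*(-88/3040833) = -24668*(-88/3040833) = 2170784/3040833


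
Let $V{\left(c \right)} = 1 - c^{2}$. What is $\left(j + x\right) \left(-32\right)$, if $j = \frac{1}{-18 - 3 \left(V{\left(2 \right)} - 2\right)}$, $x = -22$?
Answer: $\frac{2144}{3} \approx 714.67$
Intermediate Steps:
$j = - \frac{1}{3}$ ($j = \frac{1}{-18 - 3 \left(\left(1 - 2^{2}\right) - 2\right)} = \frac{1}{-18 - 3 \left(\left(1 - 4\right) - 2\right)} = \frac{1}{-18 - 3 \left(-3 - 2\right)} = \frac{1}{-18 - -15} = \frac{1}{-18 + 15} = \frac{1}{-3} = - \frac{1}{3} \approx -0.33333$)
$\left(j + x\right) \left(-32\right) = \left(- \frac{1}{3} - 22\right) \left(-32\right) = \left(- \frac{67}{3}\right) \left(-32\right) = \frac{2144}{3}$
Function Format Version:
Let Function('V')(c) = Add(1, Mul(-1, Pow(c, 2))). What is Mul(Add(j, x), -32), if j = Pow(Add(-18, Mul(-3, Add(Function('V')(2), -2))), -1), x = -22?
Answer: Rational(2144, 3) ≈ 714.67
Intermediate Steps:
j = Rational(-1, 3) (j = Pow(Add(-18, Mul(-3, Add(Add(1, Mul(-1, Pow(2, 2))), -2))), -1) = Pow(Add(-18, Mul(-3, Add(Add(1, Mul(-1, 4)), -2))), -1) = Pow(Add(-18, Mul(-3, Add(Add(1, -4), -2))), -1) = Pow(Add(-18, Mul(-3, Add(-3, -2))), -1) = Pow(Add(-18, Mul(-3, -5)), -1) = Pow(Add(-18, 15), -1) = Pow(-3, -1) = Rational(-1, 3) ≈ -0.33333)
Mul(Add(j, x), -32) = Mul(Add(Rational(-1, 3), -22), -32) = Mul(Rational(-67, 3), -32) = Rational(2144, 3)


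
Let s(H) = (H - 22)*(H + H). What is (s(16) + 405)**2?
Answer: 45369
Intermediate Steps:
s(H) = 2*H*(-22 + H) (s(H) = (-22 + H)*(2*H) = 2*H*(-22 + H))
(s(16) + 405)**2 = (2*16*(-22 + 16) + 405)**2 = (2*16*(-6) + 405)**2 = (-192 + 405)**2 = 213**2 = 45369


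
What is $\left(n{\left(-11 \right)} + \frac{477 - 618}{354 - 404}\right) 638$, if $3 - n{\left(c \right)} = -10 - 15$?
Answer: $\frac{491579}{25} \approx 19663.0$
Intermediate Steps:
$n{\left(c \right)} = 28$ ($n{\left(c \right)} = 3 - \left(-10 - 15\right) = 3 - -25 = 3 + 25 = 28$)
$\left(n{\left(-11 \right)} + \frac{477 - 618}{354 - 404}\right) 638 = \left(28 + \frac{477 - 618}{354 - 404}\right) 638 = \left(28 - \frac{141}{-50}\right) 638 = \left(28 - - \frac{141}{50}\right) 638 = \left(28 + \frac{141}{50}\right) 638 = \frac{1541}{50} \cdot 638 = \frac{491579}{25}$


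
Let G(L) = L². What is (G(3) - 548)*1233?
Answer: -664587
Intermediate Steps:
(G(3) - 548)*1233 = (3² - 548)*1233 = (9 - 548)*1233 = -539*1233 = -664587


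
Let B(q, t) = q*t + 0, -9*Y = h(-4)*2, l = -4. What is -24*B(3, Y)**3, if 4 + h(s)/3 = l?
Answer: -98304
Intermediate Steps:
h(s) = -24 (h(s) = -12 + 3*(-4) = -12 - 12 = -24)
Y = 16/3 (Y = -(-8)*2/3 = -1/9*(-48) = 16/3 ≈ 5.3333)
B(q, t) = q*t
-24*B(3, Y)**3 = -24*(3*(16/3))**3 = -24*16**3 = -24*4096 = -98304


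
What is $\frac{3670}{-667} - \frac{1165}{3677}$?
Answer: $- \frac{14271645}{2452559} \approx -5.8191$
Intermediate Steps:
$\frac{3670}{-667} - \frac{1165}{3677} = 3670 \left(- \frac{1}{667}\right) - \frac{1165}{3677} = - \frac{3670}{667} - \frac{1165}{3677} = - \frac{14271645}{2452559}$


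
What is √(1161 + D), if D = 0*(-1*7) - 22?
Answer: √1139 ≈ 33.749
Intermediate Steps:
D = -22 (D = 0*(-7) - 22 = 0 - 22 = -22)
√(1161 + D) = √(1161 - 22) = √1139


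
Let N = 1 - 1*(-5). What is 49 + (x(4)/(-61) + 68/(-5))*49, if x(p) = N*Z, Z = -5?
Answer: -180957/305 ≈ -593.30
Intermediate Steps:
N = 6 (N = 1 + 5 = 6)
x(p) = -30 (x(p) = 6*(-5) = -30)
49 + (x(4)/(-61) + 68/(-5))*49 = 49 + (-30/(-61) + 68/(-5))*49 = 49 + (-30*(-1/61) + 68*(-⅕))*49 = 49 + (30/61 - 68/5)*49 = 49 - 3998/305*49 = 49 - 195902/305 = -180957/305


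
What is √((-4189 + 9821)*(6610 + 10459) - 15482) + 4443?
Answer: 4443 + 7*√1961574 ≈ 14247.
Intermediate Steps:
√((-4189 + 9821)*(6610 + 10459) - 15482) + 4443 = √(5632*17069 - 15482) + 4443 = √(96132608 - 15482) + 4443 = √96117126 + 4443 = 7*√1961574 + 4443 = 4443 + 7*√1961574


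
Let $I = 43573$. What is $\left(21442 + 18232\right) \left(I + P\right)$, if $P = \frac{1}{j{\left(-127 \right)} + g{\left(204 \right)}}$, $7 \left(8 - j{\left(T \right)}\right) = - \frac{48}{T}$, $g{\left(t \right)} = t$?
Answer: $\frac{162862276815513}{94210} \approx 1.7287 \cdot 10^{9}$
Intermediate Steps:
$j{\left(T \right)} = 8 + \frac{48}{7 T}$ ($j{\left(T \right)} = 8 - \frac{\left(-48\right) \frac{1}{T}}{7} = 8 + \frac{48}{7 T}$)
$P = \frac{889}{188420}$ ($P = \frac{1}{\left(8 + \frac{48}{7 \left(-127\right)}\right) + 204} = \frac{1}{\left(8 + \frac{48}{7} \left(- \frac{1}{127}\right)\right) + 204} = \frac{1}{\left(8 - \frac{48}{889}\right) + 204} = \frac{1}{\frac{7064}{889} + 204} = \frac{1}{\frac{188420}{889}} = \frac{889}{188420} \approx 0.0047182$)
$\left(21442 + 18232\right) \left(I + P\right) = \left(21442 + 18232\right) \left(43573 + \frac{889}{188420}\right) = 39674 \cdot \frac{8210025549}{188420} = \frac{162862276815513}{94210}$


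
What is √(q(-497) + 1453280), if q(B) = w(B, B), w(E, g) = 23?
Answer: √1453303 ≈ 1205.5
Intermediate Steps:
q(B) = 23
√(q(-497) + 1453280) = √(23 + 1453280) = √1453303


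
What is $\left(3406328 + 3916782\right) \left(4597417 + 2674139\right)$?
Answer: $53250404459160$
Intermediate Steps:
$\left(3406328 + 3916782\right) \left(4597417 + 2674139\right) = 7323110 \cdot 7271556 = 53250404459160$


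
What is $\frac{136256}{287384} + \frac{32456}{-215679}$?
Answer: $\frac{2507527840}{7747836717} \approx 0.32364$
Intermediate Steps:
$\frac{136256}{287384} + \frac{32456}{-215679} = 136256 \cdot \frac{1}{287384} + 32456 \left(- \frac{1}{215679}\right) = \frac{17032}{35923} - \frac{32456}{215679} = \frac{2507527840}{7747836717}$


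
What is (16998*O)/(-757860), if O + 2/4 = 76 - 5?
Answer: -399453/252620 ≈ -1.5812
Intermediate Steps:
O = 141/2 (O = -½ + (76 - 5) = -½ + 71 = 141/2 ≈ 70.500)
(16998*O)/(-757860) = (16998*(141/2))/(-757860) = 1198359*(-1/757860) = -399453/252620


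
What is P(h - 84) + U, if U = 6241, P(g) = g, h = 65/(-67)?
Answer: 412454/67 ≈ 6156.0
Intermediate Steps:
h = -65/67 (h = 65*(-1/67) = -65/67 ≈ -0.97015)
P(h - 84) + U = (-65/67 - 84) + 6241 = -5693/67 + 6241 = 412454/67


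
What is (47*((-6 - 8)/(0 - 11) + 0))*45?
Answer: 29610/11 ≈ 2691.8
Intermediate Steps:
(47*((-6 - 8)/(0 - 11) + 0))*45 = (47*(-14/(-11) + 0))*45 = (47*(-14*(-1/11) + 0))*45 = (47*(14/11 + 0))*45 = (47*(14/11))*45 = (658/11)*45 = 29610/11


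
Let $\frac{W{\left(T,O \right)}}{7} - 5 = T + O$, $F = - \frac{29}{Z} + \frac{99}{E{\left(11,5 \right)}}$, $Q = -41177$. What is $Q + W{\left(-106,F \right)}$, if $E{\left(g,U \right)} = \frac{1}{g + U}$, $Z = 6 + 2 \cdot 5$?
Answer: $- \frac{492939}{16} \approx -30809.0$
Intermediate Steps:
$Z = 16$ ($Z = 6 + 10 = 16$)
$E{\left(g,U \right)} = \frac{1}{U + g}$
$F = \frac{25315}{16}$ ($F = - \frac{29}{16} + \frac{99}{\frac{1}{5 + 11}} = \left(-29\right) \frac{1}{16} + \frac{99}{\frac{1}{16}} = - \frac{29}{16} + 99 \frac{1}{\frac{1}{16}} = - \frac{29}{16} + 99 \cdot 16 = - \frac{29}{16} + 1584 = \frac{25315}{16} \approx 1582.2$)
$W{\left(T,O \right)} = 35 + 7 O + 7 T$ ($W{\left(T,O \right)} = 35 + 7 \left(T + O\right) = 35 + 7 \left(O + T\right) = 35 + \left(7 O + 7 T\right) = 35 + 7 O + 7 T$)
$Q + W{\left(-106,F \right)} = -41177 + \left(35 + 7 \cdot \frac{25315}{16} + 7 \left(-106\right)\right) = -41177 + \left(35 + \frac{177205}{16} - 742\right) = -41177 + \frac{165893}{16} = - \frac{492939}{16}$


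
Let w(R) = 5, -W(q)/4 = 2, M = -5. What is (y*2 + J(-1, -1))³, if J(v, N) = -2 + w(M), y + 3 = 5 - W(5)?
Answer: 12167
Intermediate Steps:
W(q) = -8 (W(q) = -4*2 = -8)
y = 10 (y = -3 + (5 - 1*(-8)) = -3 + (5 + 8) = -3 + 13 = 10)
J(v, N) = 3 (J(v, N) = -2 + 5 = 3)
(y*2 + J(-1, -1))³ = (10*2 + 3)³ = (20 + 3)³ = 23³ = 12167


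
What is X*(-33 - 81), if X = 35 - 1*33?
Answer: -228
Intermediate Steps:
X = 2 (X = 35 - 33 = 2)
X*(-33 - 81) = 2*(-33 - 81) = 2*(-114) = -228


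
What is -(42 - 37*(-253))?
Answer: -9403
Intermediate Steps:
-(42 - 37*(-253)) = -(42 + 9361) = -1*9403 = -9403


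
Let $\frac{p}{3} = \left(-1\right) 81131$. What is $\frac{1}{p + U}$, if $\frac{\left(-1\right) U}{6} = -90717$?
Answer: $\frac{1}{300909} \approx 3.3233 \cdot 10^{-6}$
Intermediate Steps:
$p = -243393$ ($p = 3 \left(\left(-1\right) 81131\right) = 3 \left(-81131\right) = -243393$)
$U = 544302$ ($U = \left(-6\right) \left(-90717\right) = 544302$)
$\frac{1}{p + U} = \frac{1}{-243393 + 544302} = \frac{1}{300909}$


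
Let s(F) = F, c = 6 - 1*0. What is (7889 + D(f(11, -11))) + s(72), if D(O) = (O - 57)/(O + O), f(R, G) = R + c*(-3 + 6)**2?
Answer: 517469/65 ≈ 7961.1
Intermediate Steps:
c = 6 (c = 6 + 0 = 6)
f(R, G) = 54 + R (f(R, G) = R + 6*(-3 + 6)**2 = R + 6*3**2 = R + 6*9 = R + 54 = 54 + R)
D(O) = (-57 + O)/(2*O) (D(O) = (-57 + O)/((2*O)) = (-57 + O)*(1/(2*O)) = (-57 + O)/(2*O))
(7889 + D(f(11, -11))) + s(72) = (7889 + (-57 + (54 + 11))/(2*(54 + 11))) + 72 = (7889 + (1/2)*(-57 + 65)/65) + 72 = (7889 + (1/2)*(1/65)*8) + 72 = (7889 + 4/65) + 72 = 512789/65 + 72 = 517469/65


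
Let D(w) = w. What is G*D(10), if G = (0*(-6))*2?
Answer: 0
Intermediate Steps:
G = 0 (G = 0*2 = 0)
G*D(10) = 0*10 = 0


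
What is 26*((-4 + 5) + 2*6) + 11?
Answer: 349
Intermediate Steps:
26*((-4 + 5) + 2*6) + 11 = 26*(1 + 12) + 11 = 26*13 + 11 = 338 + 11 = 349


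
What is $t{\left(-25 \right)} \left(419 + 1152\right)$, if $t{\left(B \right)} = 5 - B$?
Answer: $47130$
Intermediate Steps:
$t{\left(-25 \right)} \left(419 + 1152\right) = \left(5 - -25\right) \left(419 + 1152\right) = \left(5 + 25\right) 1571 = 30 \cdot 1571 = 47130$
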